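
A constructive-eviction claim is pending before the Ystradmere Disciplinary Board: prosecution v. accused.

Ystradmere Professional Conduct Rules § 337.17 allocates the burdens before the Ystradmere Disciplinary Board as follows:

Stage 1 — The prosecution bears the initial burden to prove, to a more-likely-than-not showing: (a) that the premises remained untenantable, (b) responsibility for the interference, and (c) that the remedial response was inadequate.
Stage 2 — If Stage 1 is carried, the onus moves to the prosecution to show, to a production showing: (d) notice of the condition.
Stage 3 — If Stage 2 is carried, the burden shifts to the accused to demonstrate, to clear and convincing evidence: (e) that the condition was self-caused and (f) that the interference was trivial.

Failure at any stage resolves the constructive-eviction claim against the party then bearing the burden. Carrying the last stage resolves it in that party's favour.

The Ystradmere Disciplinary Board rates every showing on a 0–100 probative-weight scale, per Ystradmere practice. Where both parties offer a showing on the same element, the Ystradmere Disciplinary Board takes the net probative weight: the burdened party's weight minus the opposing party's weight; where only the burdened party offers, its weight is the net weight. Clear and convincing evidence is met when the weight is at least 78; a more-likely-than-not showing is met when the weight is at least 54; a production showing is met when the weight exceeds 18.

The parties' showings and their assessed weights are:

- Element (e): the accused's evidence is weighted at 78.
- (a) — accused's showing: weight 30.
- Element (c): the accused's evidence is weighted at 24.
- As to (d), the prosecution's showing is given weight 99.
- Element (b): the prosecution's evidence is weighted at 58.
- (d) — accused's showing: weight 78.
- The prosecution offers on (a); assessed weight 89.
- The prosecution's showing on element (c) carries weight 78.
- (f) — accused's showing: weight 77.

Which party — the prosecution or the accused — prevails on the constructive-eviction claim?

Stage 1 (prosecution, a more-likely-than-not showing, weight is at least 54): (a) net 89−30=59 ≥ 54 — meets; (b) 58 ≥ 54 — meets; (c) net 78−24=54 ≥ 54 — meets.
  Stage 1 carried; the burden remains with the prosecution.
Stage 2 (prosecution, a production showing, weight exceeds 18): (d) net 99−78=21 > 18 — meets.
  All elements met. The burden passes to the accused.
Stage 3 (accused, clear and convincing evidence, weight is at least 78): (e) 78 ≥ 78 — meets; (f) 77 < 78 — fails.
  The accused does not carry Stage 3.
The analysis ends at Stage 3; the prosecution prevails.

prosecution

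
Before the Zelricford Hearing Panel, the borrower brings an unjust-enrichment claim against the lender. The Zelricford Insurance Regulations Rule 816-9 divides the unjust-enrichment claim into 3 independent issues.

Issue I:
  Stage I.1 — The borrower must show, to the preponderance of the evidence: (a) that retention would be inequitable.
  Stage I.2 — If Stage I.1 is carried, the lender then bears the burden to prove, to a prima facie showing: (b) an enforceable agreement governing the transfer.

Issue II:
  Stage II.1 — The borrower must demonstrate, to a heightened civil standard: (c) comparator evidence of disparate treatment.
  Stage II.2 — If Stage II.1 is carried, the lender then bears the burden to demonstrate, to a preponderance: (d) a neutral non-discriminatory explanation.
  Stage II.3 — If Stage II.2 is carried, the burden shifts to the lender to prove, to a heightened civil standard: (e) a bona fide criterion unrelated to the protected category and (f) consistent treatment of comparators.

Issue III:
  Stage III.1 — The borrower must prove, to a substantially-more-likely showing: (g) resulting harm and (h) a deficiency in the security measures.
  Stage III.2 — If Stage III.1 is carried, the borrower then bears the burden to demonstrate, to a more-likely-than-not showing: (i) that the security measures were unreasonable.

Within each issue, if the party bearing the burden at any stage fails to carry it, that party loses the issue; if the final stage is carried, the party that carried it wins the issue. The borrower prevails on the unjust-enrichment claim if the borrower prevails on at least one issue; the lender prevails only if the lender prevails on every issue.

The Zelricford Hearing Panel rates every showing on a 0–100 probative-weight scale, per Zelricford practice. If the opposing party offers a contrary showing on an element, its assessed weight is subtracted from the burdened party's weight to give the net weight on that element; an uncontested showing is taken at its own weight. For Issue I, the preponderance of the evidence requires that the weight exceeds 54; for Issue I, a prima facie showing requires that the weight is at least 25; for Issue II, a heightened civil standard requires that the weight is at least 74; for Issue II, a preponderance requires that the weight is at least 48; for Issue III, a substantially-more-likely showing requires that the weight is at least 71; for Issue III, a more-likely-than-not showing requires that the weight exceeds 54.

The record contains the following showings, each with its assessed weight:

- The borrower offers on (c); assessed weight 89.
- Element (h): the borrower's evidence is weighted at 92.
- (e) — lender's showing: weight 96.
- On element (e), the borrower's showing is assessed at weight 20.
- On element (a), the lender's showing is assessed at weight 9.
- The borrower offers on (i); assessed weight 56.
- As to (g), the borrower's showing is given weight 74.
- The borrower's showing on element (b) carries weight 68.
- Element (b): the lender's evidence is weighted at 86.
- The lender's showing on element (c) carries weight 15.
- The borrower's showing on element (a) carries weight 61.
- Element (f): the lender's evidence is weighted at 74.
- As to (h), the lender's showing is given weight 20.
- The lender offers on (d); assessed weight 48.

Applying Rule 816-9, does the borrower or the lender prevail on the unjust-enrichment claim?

borrower

— Issue I —
Stage I.1 — burden on borrower; standard: the preponderance of the evidence (weight exceeds 54).
    (a): 61 − 9 = 52 ≤ 54 [not met]
  Not every element is met, so the borrower fails to carry Stage I.1.
So the lender prevails on this issue.
— Issue II —
Stage II.1 (borrower, a heightened civil standard, weight is at least 74): (c) net 89−15=74 ≥ 74 — meets.
  All elements met. The burden passes to the lender.
Stage II.2 (lender, a preponderance, weight is at least 48): (d) 48 ≥ 48 — meets.
  All elements met. The lender retains the burden for Stage II.3.
Stage II.3 (lender, a heightened civil standard, weight is at least 74): (e) net 96−20=76 ≥ 74 — meets; (f) 74 ≥ 74 — meets.
  All elements met at the final stage.
With every stage satisfied, the lender prevails on this issue.
— Issue III —
At Stage III.1 the borrower must meet a substantially-more-likely showing (weight is at least 71): on (g) the weight is 74, ≥ 71, so (g) meets the standard; on (h) the weight is 92 less the opposing 20 gives net 72, ≥ 71, so (h) meets the standard.
  Stage III.1 carried; the burden remains with the borrower.
At Stage III.2 the borrower must meet a more-likely-than-not showing (weight exceeds 54): on (i) the weight is 56, > 54, so (i) meets the standard.
  All elements met at the final stage.
Every stage carried; the borrower prevails on this issue.
Per-issue: Issue I → lender; Issue II → lender; Issue III → borrower. The borrower must prevail on at least one issue; overall, the borrower prevails.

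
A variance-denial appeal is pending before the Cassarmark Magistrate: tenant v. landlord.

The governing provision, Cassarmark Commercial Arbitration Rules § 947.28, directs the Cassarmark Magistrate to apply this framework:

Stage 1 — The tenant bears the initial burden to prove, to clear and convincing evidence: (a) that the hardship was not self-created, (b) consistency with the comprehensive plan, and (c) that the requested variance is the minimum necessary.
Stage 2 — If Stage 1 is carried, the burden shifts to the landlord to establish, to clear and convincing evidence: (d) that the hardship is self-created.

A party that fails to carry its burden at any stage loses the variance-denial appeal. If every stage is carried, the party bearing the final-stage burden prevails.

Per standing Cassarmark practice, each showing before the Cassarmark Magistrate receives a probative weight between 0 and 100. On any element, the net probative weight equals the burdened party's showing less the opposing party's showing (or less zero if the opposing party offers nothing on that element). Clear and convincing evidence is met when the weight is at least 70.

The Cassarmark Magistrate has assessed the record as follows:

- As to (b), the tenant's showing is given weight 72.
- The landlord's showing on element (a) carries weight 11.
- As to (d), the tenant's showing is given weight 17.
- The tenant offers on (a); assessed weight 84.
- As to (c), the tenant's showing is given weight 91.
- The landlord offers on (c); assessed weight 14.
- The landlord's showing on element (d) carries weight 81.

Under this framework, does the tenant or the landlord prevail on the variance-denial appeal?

Stage 1 — burden on tenant; standard: clear and convincing evidence (weight is at least 70).
    (a): 84 − 11 = 73 ≥ 70 [met]
    (b): 72 ≥ 70 [met]
    (c): 91 − 14 = 77 ≥ 70 [met]
  The tenant carries Stage 1; the landlord now bears the burden.
Stage 2 — burden on landlord; standard: clear and convincing evidence (weight is at least 70).
    (d): 81 − 17 = 64 < 70 [not met]
  Not every element is met, so the landlord fails to carry Stage 2.
The analysis ends at Stage 2; the tenant prevails.

tenant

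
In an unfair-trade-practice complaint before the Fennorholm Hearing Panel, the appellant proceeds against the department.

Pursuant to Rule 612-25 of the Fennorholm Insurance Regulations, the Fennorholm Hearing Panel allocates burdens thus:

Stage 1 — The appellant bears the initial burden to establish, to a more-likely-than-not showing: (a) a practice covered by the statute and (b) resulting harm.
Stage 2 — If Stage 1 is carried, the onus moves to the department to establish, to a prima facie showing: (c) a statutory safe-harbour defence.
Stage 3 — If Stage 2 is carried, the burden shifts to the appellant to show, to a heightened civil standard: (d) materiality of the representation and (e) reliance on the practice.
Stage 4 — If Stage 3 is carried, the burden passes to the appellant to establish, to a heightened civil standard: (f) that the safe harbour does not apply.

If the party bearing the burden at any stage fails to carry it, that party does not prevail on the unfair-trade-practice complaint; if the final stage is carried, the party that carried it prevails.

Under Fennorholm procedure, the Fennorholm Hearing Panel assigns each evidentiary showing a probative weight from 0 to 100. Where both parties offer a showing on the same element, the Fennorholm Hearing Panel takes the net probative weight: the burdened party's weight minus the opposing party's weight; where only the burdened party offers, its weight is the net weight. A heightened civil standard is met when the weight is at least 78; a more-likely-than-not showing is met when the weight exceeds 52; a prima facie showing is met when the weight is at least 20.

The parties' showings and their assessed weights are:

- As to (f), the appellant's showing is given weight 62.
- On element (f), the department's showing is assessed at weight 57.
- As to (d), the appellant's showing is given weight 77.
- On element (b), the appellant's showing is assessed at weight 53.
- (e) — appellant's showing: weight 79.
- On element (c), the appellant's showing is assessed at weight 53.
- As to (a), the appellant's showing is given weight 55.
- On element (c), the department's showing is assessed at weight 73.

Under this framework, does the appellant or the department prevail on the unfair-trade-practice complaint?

department

At Stage 1 the appellant must meet a more-likely-than-not showing (weight exceeds 52): on (a) the weight is 55, > 52, so (a) meets the standard; on (b) the weight is 53, which does exceed 52, so (b) meets the standard.
  Stage 1 is satisfied; the onus moves to the department.
At Stage 2 the department must meet a prima facie showing (weight is at least 20): on (c) the weight is 73 less the opposing 53 gives net 20, ≥ 20, so (c) meets the standard.
  The department carries Stage 2; the appellant now bears the burden.
At Stage 3 the appellant must meet a heightened civil standard (weight is at least 78): on (d) the weight is 77, < 78, so (d) does not meet the standard; on (e) the weight is 79, which does reach 78, so (e) meets the standard.
  The appellant does not carry Stage 3.
The department prevails.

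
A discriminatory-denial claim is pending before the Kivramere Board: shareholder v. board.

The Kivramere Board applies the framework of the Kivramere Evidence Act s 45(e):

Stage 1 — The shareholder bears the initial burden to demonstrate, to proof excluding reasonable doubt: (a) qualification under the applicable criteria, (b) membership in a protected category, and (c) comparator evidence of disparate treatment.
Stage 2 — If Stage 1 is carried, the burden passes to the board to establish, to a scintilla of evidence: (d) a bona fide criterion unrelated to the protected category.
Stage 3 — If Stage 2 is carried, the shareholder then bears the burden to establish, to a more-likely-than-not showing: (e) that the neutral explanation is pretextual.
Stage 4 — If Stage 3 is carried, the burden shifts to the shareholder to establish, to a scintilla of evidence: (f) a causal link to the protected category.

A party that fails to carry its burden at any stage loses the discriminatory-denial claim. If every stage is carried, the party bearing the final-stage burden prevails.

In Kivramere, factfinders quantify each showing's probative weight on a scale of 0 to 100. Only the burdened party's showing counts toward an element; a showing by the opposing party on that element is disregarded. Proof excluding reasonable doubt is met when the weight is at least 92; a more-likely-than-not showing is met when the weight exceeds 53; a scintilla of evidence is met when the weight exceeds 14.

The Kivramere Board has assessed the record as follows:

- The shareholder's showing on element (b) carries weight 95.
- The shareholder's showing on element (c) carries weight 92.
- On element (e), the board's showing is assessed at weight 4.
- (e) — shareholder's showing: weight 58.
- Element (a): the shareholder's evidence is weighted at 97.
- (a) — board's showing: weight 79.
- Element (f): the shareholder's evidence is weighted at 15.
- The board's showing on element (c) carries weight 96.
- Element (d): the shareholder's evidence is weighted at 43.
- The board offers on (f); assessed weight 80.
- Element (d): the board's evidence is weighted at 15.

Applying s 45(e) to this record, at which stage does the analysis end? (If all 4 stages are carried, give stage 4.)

At Stage 1 the shareholder must meet proof excluding reasonable doubt (weight is at least 92): on (a) the weight is 97 (the board's 79 is given no effect), which does reach 92, so (a) meets the standard; on (b) the weight is 95, which does reach 92, so (b) meets the standard; on (c) the weight is 92 (the board's 96 is given no effect), ≥ 92, so (c) meets the standard.
  The shareholder carries Stage 1; the board now bears the burden.
At Stage 2 the board must meet a scintilla of evidence (weight exceeds 14): on (d) the weight is 15 (the shareholder's 43 is given no effect), > 14, so (d) meets the standard.
  All elements met. The burden passes to the shareholder.
At Stage 3 the shareholder must meet a more-likely-than-not showing (weight exceeds 53): on (e) the weight is 58 (the board's 4 is given no effect), which does exceed 53, so (e) meets the standard.
  All elements met. The shareholder retains the burden for Stage 4.
At Stage 4 the shareholder must meet a scintilla of evidence (weight exceeds 14): on (f) the weight is 15 (the board's 80 is given no effect), which does exceed 14, so (f) meets the standard.
  The shareholder carries the last stage.
All stages carried — the shareholder prevails.

stage 4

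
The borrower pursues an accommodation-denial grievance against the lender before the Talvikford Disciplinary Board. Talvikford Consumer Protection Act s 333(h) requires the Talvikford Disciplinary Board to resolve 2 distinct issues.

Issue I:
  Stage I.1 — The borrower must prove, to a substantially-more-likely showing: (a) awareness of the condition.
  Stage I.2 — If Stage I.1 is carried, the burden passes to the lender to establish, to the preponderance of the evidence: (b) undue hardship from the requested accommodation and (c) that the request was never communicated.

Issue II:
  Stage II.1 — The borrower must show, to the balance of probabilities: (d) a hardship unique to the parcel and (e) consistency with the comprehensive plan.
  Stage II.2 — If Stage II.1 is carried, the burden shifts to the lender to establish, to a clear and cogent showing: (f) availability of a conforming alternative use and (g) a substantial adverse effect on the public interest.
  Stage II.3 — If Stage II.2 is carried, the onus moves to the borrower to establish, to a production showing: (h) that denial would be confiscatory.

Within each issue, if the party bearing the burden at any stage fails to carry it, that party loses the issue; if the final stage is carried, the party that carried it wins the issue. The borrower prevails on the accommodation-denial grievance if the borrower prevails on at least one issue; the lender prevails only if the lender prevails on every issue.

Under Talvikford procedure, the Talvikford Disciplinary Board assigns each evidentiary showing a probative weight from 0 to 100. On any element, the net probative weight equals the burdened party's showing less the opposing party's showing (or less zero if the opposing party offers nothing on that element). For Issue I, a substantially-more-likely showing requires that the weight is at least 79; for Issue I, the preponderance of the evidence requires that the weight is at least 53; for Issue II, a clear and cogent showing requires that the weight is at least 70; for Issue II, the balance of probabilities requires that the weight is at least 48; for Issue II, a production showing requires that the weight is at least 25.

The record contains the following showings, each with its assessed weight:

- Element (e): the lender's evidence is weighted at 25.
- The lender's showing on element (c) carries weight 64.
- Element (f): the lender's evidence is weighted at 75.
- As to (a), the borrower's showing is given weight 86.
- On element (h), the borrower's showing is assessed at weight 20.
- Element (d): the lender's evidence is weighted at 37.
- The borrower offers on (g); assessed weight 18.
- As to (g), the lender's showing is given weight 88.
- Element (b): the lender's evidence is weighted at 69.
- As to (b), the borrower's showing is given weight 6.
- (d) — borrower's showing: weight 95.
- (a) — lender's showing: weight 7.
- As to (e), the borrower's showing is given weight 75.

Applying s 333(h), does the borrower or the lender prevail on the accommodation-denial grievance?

lender

— Issue I —
Stage I.1 — burden on borrower; standard: a substantially-more-likely showing (weight is at least 79).
    (a): 86 − 7 = 79 ≥ 79 [met]
  The borrower carries Stage I.1; the lender now bears the burden.
Stage I.2 — burden on lender; standard: the preponderance of the evidence (weight is at least 53).
    (b): 69 − 6 = 63 ≥ 53 [met]
    (c): 64 ≥ 53 [met]
  The lender carries the last stage.
With every stage satisfied, the lender prevails on this issue.
— Issue II —
At Stage II.1 the borrower must meet the balance of probabilities (weight is at least 48): on (d) the weight is 95 less the opposing 37 gives net 58, ≥ 48, so (d) meets the standard; on (e) the weight is 75 less the opposing 25 gives net 50, which does reach 48, so (e) meets the standard.
  Stage II.1 is satisfied; the onus moves to the lender.
At Stage II.2 the lender must meet a clear and cogent showing (weight is at least 70): on (f) the weight is 75, ≥ 70, so (f) meets the standard; on (g) the weight is 88 less the opposing 18 gives net 70, which does reach 70, so (g) meets the standard.
  All elements met. The burden passes to the borrower.
At Stage II.3 the borrower must meet a production showing (weight is at least 25): on (h) the weight is 20, < 25, so (h) does not meet the standard.
  The borrower does not carry Stage II.3.
The analysis ends at Stage II.3; the lender prevails on this issue.
Per-issue: Issue I → lender; Issue II → lender. The borrower must prevail on at least one issue; overall, the lender prevails.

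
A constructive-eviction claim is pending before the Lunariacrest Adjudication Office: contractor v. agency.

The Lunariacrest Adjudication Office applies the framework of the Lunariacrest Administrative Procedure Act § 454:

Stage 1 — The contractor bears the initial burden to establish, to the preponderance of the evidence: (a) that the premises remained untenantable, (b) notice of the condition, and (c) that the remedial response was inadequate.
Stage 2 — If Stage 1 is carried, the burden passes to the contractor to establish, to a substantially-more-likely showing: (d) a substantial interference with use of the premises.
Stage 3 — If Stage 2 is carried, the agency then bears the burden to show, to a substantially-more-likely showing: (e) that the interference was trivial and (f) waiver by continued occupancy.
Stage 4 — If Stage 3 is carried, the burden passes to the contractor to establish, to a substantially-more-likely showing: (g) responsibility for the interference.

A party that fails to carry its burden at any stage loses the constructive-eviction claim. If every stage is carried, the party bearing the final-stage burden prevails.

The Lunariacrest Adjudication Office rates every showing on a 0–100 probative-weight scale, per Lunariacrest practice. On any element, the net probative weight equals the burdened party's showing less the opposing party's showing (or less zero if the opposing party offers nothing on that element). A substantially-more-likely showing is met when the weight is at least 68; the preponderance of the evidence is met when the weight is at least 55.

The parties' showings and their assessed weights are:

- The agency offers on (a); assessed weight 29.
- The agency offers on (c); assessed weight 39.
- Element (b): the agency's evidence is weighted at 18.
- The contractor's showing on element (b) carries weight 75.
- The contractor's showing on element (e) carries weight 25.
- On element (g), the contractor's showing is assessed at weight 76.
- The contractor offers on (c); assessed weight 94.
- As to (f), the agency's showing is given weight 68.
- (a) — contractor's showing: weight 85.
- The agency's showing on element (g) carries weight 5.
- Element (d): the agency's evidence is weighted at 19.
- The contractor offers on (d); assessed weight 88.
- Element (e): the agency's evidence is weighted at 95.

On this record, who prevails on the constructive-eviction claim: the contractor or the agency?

At Stage 1 the contractor must meet the preponderance of the evidence (weight is at least 55): on (a) the weight is 85 less the opposing 29 gives net 56, ≥ 55, so (a) meets the standard; on (b) the weight is 75 less the opposing 18 gives net 57, which does reach 55, so (b) meets the standard; on (c) the weight is 94 less the opposing 39 gives net 55, ≥ 55, so (c) meets the standard.
  Stage 1 carried; the burden remains with the contractor.
At Stage 2 the contractor must meet a substantially-more-likely showing (weight is at least 68): on (d) the weight is 88 less the opposing 19 gives net 69, which does reach 68, so (d) meets the standard.
  The contractor carries Stage 2; the agency now bears the burden.
At Stage 3 the agency must meet a substantially-more-likely showing (weight is at least 68): on (e) the weight is 95 less the opposing 25 gives net 70, which does reach 68, so (e) meets the standard; on (f) the weight is 68, which does reach 68, so (f) meets the standard.
  All elements met. The burden passes to the contractor.
At Stage 4 the contractor must meet a substantially-more-likely showing (weight is at least 68): on (g) the weight is 76 less the opposing 5 gives net 71, ≥ 68, so (g) meets the standard.
  All elements met at the final stage.
With every stage satisfied, the contractor prevails.

contractor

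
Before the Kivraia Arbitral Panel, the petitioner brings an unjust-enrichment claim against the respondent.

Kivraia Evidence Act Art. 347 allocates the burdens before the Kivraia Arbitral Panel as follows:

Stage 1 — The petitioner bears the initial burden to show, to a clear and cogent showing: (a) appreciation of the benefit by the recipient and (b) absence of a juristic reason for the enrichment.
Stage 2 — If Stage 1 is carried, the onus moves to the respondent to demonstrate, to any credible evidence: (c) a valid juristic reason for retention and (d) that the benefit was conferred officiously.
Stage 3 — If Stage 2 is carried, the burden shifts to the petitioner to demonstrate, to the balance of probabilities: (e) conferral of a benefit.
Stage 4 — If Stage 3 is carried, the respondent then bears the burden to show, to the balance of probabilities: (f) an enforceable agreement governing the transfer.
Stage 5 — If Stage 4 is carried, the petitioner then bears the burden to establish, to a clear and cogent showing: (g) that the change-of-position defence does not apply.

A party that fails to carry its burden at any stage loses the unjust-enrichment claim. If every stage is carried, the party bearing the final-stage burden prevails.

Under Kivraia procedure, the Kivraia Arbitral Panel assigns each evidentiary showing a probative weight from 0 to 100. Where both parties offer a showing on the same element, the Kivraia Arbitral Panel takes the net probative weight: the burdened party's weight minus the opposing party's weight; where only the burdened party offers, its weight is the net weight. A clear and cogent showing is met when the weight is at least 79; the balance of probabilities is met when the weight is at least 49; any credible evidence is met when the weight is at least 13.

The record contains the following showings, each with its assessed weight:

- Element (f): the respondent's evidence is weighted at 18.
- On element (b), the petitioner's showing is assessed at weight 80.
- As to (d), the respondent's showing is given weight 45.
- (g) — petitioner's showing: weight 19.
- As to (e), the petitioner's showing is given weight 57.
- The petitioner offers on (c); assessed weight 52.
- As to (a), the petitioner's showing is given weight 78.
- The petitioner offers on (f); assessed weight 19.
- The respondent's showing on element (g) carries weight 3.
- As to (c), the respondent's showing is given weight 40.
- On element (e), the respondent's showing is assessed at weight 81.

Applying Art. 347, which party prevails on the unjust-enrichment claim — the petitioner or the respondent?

respondent

At Stage 1 the petitioner must meet a clear and cogent showing (weight is at least 79): on (a) the weight is 78, which does not reach 79, so (a) does not meet the standard; on (b) the weight is 80, ≥ 79, so (b) meets the standard.
  Not every element is met, so the petitioner fails to carry Stage 1.
So the respondent prevails.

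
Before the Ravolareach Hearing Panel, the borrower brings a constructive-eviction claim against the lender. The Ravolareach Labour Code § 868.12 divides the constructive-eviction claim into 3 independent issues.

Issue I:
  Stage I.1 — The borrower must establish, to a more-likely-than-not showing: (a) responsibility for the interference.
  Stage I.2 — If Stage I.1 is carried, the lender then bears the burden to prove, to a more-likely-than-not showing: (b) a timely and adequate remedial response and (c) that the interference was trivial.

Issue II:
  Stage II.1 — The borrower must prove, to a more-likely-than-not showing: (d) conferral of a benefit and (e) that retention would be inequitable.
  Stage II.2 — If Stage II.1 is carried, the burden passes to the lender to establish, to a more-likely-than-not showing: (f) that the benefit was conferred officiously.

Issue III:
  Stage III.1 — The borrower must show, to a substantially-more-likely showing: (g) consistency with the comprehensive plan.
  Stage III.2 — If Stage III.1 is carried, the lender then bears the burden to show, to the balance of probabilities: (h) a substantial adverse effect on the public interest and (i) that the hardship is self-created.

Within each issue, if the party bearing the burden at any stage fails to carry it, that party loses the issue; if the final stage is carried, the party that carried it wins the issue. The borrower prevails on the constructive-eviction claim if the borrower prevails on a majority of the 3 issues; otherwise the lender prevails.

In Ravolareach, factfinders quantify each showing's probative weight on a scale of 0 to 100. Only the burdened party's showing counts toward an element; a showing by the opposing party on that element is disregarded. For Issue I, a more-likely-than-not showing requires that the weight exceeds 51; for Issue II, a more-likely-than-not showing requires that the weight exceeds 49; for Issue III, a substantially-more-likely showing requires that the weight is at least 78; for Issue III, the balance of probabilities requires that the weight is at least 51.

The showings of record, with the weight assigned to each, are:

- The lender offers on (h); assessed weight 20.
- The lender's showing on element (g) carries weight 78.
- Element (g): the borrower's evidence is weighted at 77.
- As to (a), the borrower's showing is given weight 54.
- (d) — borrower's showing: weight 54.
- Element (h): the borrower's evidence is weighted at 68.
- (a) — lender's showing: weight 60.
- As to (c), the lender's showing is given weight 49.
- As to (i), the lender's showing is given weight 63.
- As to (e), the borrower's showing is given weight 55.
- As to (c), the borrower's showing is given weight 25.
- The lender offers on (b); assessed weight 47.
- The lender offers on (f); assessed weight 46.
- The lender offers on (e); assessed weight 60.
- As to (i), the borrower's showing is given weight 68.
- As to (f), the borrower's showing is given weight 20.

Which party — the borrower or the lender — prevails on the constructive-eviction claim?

— Issue I —
Stage I.1 (borrower, a more-likely-than-not showing, weight exceeds 51): (a) 54 (lender's 60 disregarded) > 51 — meets.
  Stage I.1 is satisfied; the onus moves to the lender.
Stage I.2 (lender, a more-likely-than-not showing, weight exceeds 51): (b) 47 ≤ 51 — fails; (c) 49 (borrower's 25 disregarded) ≤ 51 — fails.
  Stage I.2 not carried; the lender fails its burden.
So the borrower prevails on this issue.
— Issue II —
Stage II.1 (borrower, a more-likely-than-not showing, weight exceeds 49): (d) 54 > 49 — meets; (e) 55 (lender's 60 disregarded) > 49 — meets.
  All elements met. The burden passes to the lender.
Stage II.2 (lender, a more-likely-than-not showing, weight exceeds 49): (f) 46 (borrower's 20 disregarded) ≤ 49 — fails.
  Stage II.2 not carried; the lender fails its burden.
So the borrower prevails on this issue.
— Issue III —
Stage III.1 (borrower, a substantially-more-likely showing, weight is at least 78): (g) 77 (lender's 78 disregarded) < 78 — fails.
  Not every element is met, so the borrower fails to carry Stage III.1.
The lender prevails on this issue.
Per-issue: Issue I → borrower; Issue II → borrower; Issue III → lender. The borrower must prevail on a majority of issues; overall, the borrower prevails.

borrower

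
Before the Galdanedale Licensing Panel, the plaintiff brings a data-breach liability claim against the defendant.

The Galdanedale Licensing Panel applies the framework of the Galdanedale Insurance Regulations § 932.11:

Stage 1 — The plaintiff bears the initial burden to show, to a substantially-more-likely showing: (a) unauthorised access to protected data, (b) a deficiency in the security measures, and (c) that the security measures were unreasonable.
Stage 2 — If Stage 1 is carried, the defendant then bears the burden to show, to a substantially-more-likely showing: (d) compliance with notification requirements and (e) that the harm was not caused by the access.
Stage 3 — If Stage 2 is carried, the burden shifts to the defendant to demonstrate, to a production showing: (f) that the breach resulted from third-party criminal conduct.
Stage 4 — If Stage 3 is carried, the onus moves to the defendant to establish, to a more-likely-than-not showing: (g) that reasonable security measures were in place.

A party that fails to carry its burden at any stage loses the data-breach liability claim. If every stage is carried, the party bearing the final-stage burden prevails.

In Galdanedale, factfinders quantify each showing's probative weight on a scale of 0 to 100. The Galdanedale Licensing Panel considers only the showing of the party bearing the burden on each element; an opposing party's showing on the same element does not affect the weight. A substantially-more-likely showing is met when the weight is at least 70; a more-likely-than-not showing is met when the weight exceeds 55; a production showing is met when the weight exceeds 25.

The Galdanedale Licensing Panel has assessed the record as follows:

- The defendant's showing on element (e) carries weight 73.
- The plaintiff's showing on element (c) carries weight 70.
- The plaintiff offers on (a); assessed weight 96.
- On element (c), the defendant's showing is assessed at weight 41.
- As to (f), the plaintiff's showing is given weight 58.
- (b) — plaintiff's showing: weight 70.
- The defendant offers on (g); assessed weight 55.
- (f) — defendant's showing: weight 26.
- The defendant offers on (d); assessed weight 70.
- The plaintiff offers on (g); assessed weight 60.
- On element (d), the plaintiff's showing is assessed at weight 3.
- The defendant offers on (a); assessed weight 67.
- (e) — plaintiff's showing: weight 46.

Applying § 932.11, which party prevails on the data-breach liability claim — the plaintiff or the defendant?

plaintiff

Stage 1 — burden on plaintiff; standard: a substantially-more-likely showing (weight is at least 70).
    (a): 96 (defendant's 67 disregarded) ≥ 70 [met]
    (b): 70 ≥ 70 [met]
    (c): 70 (defendant's 41 disregarded) ≥ 70 [met]
  Stage 1 carried; the burden shifts to the defendant.
Stage 2 — burden on defendant; standard: a substantially-more-likely showing (weight is at least 70).
    (d): 70 (plaintiff's 3 disregarded) ≥ 70 [met]
    (e): 73 (plaintiff's 46 disregarded) ≥ 70 [met]
  All elements met. The defendant retains the burden for Stage 3.
Stage 3 — burden on defendant; standard: a production showing (weight exceeds 25).
    (f): 26 (plaintiff's 58 disregarded) > 25 [met]
  Stage 3 is satisfied; the defendant continues to bear the burden.
Stage 4 — burden on defendant; standard: a more-likely-than-not showing (weight exceeds 55).
    (g): 55 (plaintiff's 60 disregarded) ≤ 55 [not met]
  Stage 4 not carried; the defendant fails its burden.
The analysis ends at Stage 4; the plaintiff prevails.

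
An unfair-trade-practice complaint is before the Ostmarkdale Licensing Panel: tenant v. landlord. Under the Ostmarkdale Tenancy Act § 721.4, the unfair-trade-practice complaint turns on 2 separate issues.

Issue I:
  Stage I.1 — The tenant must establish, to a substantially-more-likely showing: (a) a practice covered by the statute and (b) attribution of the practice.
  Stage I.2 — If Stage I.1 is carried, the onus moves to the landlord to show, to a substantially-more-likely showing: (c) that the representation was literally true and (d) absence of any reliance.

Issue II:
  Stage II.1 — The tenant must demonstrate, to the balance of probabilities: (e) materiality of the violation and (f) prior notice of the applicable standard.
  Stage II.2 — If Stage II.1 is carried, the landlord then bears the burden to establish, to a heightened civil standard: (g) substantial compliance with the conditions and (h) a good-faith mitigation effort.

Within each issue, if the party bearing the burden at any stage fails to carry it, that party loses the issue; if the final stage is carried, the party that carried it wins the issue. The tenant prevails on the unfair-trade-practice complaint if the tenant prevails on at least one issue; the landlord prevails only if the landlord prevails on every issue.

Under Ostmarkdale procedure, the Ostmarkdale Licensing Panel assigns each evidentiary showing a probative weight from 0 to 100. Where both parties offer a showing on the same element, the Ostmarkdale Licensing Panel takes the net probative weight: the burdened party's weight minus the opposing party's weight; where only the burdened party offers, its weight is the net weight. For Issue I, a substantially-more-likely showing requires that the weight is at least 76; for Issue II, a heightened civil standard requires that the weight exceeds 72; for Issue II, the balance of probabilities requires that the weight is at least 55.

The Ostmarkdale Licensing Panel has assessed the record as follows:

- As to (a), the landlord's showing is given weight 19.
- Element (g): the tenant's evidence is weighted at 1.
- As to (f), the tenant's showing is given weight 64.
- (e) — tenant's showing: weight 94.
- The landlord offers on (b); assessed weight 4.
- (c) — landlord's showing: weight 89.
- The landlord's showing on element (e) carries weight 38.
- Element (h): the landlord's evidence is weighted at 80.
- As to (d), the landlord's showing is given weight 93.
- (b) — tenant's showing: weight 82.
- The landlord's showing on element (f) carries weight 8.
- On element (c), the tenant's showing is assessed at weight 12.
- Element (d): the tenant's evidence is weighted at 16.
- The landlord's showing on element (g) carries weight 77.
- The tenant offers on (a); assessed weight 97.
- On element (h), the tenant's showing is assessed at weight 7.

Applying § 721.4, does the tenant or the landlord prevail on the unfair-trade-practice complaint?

— Issue I —
Stage I.1 (tenant, a substantially-more-likely showing, weight is at least 76): (a) net 97−19=78 ≥ 76 — meets; (b) net 82−4=78 ≥ 76 — meets.
  The tenant carries Stage I.1; the landlord now bears the burden.
Stage I.2 (landlord, a substantially-more-likely showing, weight is at least 76): (c) net 89−12=77 ≥ 76 — meets; (d) net 93−16=77 ≥ 76 — meets.
  All elements met at the final stage.
Every stage carried; the landlord prevails on this issue.
— Issue II —
Stage II.1 — burden on tenant; standard: the balance of probabilities (weight is at least 55).
    (e): 94 − 38 = 56 ≥ 55 [met]
    (f): 64 − 8 = 56 ≥ 55 [met]
  Stage II.1 carried; the burden shifts to the landlord.
Stage II.2 — burden on landlord; standard: a heightened civil standard (weight exceeds 72).
    (g): 77 − 1 = 76 > 72 [met]
    (h): 80 − 7 = 73 > 72 [met]
  All elements met at the final stage.
All stages carried — the landlord prevails on this issue.
Per-issue: Issue I → landlord; Issue II → landlord. The tenant must prevail on at least one issue; overall, the landlord prevails.

landlord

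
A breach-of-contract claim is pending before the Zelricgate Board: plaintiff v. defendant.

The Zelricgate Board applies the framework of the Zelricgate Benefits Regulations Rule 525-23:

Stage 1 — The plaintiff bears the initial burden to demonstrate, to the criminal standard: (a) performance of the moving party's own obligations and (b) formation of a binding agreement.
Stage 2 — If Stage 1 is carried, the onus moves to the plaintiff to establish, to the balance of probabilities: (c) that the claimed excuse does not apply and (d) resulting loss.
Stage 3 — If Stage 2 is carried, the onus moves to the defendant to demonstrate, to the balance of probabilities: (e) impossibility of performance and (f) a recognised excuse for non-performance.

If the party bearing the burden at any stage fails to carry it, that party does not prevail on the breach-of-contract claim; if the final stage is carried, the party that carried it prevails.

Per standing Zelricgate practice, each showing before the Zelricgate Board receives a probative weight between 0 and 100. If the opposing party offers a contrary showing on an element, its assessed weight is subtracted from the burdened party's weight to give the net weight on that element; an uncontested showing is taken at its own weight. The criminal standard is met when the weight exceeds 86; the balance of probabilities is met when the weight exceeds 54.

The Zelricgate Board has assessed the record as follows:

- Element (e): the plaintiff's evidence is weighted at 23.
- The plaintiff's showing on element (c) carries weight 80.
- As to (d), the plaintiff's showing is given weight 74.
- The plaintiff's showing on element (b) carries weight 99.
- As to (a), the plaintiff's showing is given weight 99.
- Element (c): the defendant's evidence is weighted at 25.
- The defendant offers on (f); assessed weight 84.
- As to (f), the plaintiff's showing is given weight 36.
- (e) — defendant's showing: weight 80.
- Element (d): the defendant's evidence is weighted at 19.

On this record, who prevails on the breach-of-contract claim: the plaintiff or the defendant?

Stage 1 (plaintiff, the criminal standard, weight exceeds 86): (a) 99 > 86 — meets; (b) 99 > 86 — meets.
  All elements met. The plaintiff retains the burden for Stage 2.
Stage 2 (plaintiff, the balance of probabilities, weight exceeds 54): (c) net 80−25=55 > 54 — meets; (d) net 74−19=55 > 54 — meets.
  Stage 2 carried; the burden shifts to the defendant.
Stage 3 (defendant, the balance of probabilities, weight exceeds 54): (e) net 80−23=57 > 54 — meets; (f) net 84−36=48 ≤ 54 — fails.
  Stage 3 not carried; the defendant fails its burden.
The analysis ends at Stage 3; the plaintiff prevails.

plaintiff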